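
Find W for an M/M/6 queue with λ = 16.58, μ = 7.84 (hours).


a = 2.1148; ρ = 0.3525; P₀ = 0.120408
Lq = P₀·a^c·ρ/(c!(1−ρ)²) = 0.01258
Wq = Lq/λ = 0.01258/16.58 = 0.0007585 hr
W = Wq + 1/μ = 0.0007585 + 0.12755 = 0.12831 hr

Final: 0.12831 hr


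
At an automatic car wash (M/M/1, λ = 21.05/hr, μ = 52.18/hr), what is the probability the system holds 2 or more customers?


ρ = 21.05/52.18 = 0.4034
P(N ≥ n) = ρ^n = 0.4034^2 = 0.162741

Final: 0.162741


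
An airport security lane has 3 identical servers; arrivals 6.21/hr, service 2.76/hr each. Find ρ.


ρ = λ/(cμ) = 6.21/(3·2.76) = 6.21/8.28 = 0.7500

Final: 0.7500


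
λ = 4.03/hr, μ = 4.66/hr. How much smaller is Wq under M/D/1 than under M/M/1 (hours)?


ρ = 4.03/4.66 = 0.8648
Wq(M/M/1) = ρ/(μ−λ) = 0.8648/0.6300 = 1.37271 hr
Wq(M/D/1) = ρ/(2(μ−λ)) = 0.68635 hr
Savings = 1.37271 − 0.68635 = 0.68635 hr

Final: 0.68635 hr


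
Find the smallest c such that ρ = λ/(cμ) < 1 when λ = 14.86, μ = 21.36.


Stability requires cμ > λ ⇔ c > λ/μ.
λ/μ = 14.86/21.36 = 0.6957
Minimum integer c = ⌊0.6957⌋ + 1 = 1
Check: 1·21.36 = 21.36 > 14.86, while 0·21.36 = 0.00 ≤ 14.86

Final: 1 servers


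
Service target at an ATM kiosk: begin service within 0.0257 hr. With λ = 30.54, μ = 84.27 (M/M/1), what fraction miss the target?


ρ = 30.54/84.27 = 0.3624
P(Wq > t) = ρ·e^{−(μ−λ)t} = 0.3624·e^{−1.3809}
= 0.3624·0.251362 = 0.091095

Final: 0.091095


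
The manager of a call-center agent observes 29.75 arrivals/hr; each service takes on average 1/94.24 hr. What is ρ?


ρ = λ/μ = 29.75/94.24 = 0.3157

Final: 0.3157


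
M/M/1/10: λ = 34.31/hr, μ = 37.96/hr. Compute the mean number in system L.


ρ = 34.31/37.96 = 0.9038
L = ρ[1 − (K+1)ρ^K + Kρ^(K+1)] / [(1−ρ)(1−ρ^(K+1))]
Numerator: 0.9038·(1 − 11·0.363869 + 10·0.328882) = 0.258732
Denominator: (0.09615)·(0.671118) = 0.064531
L = 0.258732/0.064531 = 4.0094

Final: 4.0094


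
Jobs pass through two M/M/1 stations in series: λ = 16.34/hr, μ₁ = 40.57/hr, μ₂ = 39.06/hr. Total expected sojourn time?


Each node sees arrival rate λ = 16.34/hr (tandem ⇒ throughput preserved).
W₁ = 1/(μ₁−λ) = 1/(40.57−16.34) = 0.04127 hr
W₂ = 1/(μ₂−λ) = 1/(39.06−16.34) = 0.04401 hr
W_total = W₁ + W₂ = 0.04127 + 0.04401 = 0.08529 hr

Final: 0.08529 hr


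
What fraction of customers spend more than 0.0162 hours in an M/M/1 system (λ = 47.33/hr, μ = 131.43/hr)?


W ~ Exponential(μ−λ) for M/M/1.
μ − λ = 131.43 − 47.33 = 84.1000
P(W > t) = e^{−(μ−λ)t} = e^{−1.3624} = 0.256040

Final: 0.256040


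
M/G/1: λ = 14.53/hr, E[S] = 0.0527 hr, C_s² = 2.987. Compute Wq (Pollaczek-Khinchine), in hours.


ρ = λ·E[S] = 14.53·0.0527 = 0.7657
E[S²] = E[S]²(1+C_s²) = 0.0527²·(1+2.987) = 0.011073
Wq = λ·E[S²]/(2(1−ρ)) = 14.53·0.011073/(2·0.2343) = 0.34339 hr

Final: 0.34339 hr


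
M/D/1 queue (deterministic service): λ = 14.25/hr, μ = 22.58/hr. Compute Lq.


ρ = 14.25/22.58 = 0.6311
M/D/1: Lq = ρ²/(2(1−ρ)) = 0.3983/(2·0.3689) = 0.53980

Final: 0.53980


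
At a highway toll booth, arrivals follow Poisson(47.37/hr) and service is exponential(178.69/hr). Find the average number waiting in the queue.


ρ = 47.37/178.69 = 0.2651
Lq = ρ²/(1−ρ) = 0.07028/0.7349 = 0.09563

Final: 0.09563


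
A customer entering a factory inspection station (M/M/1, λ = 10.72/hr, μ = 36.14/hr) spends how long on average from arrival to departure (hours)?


W = 1/(μ−λ) = 1/(36.14 − 10.72) = 1/25.42 = 0.03934 hr

Final: 0.03934 hr


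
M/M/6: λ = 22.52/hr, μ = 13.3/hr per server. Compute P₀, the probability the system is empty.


a = λ/μ = 22.52/13.3 = 1.6932; ρ = a/c = 0.2822
Σ_{k=0}^{5} a^k/k! (terms k=0..5) = 1.00000 + 1.69323 + 1.43352 + 0.80909 + 0.34250 + 0.11599 = 5.39433
Tail: a^6/(6!(1−ρ)) = 23.56679/(720·0.7178) = 0.04560
P₀ = 1/(5.39433 + 0.04560) = 1/5.43993 = 0.183826

Final: 0.183826


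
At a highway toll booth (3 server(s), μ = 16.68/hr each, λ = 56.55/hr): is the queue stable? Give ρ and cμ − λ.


Total capacity cμ = 3·16.68 = 50.04/hr
ρ = λ/(cμ) = 56.55/50.04 = 1.1301
Stable ⇔ ρ < 1: NO
Spare capacity = cμ − λ = 50.04 − 56.55 = -6.51/hr

Final: ρ = 1.1301; unstable; margin = -6.51/hr


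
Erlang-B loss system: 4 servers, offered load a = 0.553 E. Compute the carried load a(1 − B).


B(4,0.553) = 0.002242 (Erlang-B)
Carried load = a(1 − B) = 0.553·(1 − 0.002242) = 0.553·0.997758 = 0.5518 E

Final: 0.5518 Erlangs


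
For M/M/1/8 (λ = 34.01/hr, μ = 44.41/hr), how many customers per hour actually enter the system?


ρ = 0.7658; P_K = (1−ρ)ρ^8/(1−ρ^9) = 0.030465
λ_eff = λ(1 − P_K) = 34.01·(1 − 0.030465) = 34.01·0.969535 = 32.9739 /hr

Final: 32.9739 /hr


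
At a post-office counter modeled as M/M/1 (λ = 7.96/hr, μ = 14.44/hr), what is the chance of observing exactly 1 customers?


ρ = 7.96/14.44 = 0.5512
P_n = (1−ρ)·ρ^n = (1 − 0.5512)·0.5512^1 = 0.4488·0.551247 = 0.247374

Final: 0.247374


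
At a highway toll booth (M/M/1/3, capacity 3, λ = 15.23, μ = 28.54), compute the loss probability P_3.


ρ = λ/μ = 15.23/28.54 = 0.5336
P_K = (1−ρ)ρ^K/(1−ρ^(K+1)) = (0.4664·0.151963)/(1 − 0.081093)
= 0.070870/0.918907 = 0.077124

Final: 0.077124


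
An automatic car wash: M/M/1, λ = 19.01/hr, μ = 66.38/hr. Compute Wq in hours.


ρ = 19.01/66.38 = 0.2864
Wq = ρ/(μ−λ) = 0.2864/(66.38 − 19.01) = 0.2864/47.37 = 0.006046 hr

Final: 0.006046 hr


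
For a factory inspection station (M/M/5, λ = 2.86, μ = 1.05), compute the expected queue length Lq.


a = λ/μ = 2.7238; ρ = a/5 = 0.5448
P₀ = 0.063134
Lq = P₀·a^c·ρ / (c!·(1−ρ)²) = 0.063134·149.92832·0.5448/(120·0.20724)
= 0.20734

Final: 0.20734


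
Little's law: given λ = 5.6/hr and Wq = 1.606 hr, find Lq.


Lq = λWq = 5.6·1.606 = 8.9936

Final: 8.9936


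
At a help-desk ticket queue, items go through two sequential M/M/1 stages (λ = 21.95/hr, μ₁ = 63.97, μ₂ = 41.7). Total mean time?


Each node sees arrival rate λ = 21.95/hr (tandem ⇒ throughput preserved).
W₁ = 1/(μ₁−λ) = 1/(63.97−21.95) = 0.02380 hr
W₂ = 1/(μ₂−λ) = 1/(41.7−21.95) = 0.05063 hr
W_total = W₁ + W₂ = 0.02380 + 0.05063 = 0.07443 hr

Final: 0.07443 hr


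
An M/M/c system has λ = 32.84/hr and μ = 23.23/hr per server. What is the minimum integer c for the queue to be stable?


Stability requires cμ > λ ⇔ c > λ/μ.
λ/μ = 32.84/23.23 = 1.4137
Minimum integer c = ⌊1.4137⌋ + 1 = 2
Check: 2·23.23 = 46.46 > 32.84, while 1·23.23 = 23.23 ≤ 32.84

Final: 2 servers


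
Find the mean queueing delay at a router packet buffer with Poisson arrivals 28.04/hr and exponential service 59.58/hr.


ρ = 28.04/59.58 = 0.4706
Wq = ρ/(μ−λ) = 0.4706/(59.58 − 28.04) = 0.4706/31.54 = 0.01492 hr

Final: 0.01492 hr


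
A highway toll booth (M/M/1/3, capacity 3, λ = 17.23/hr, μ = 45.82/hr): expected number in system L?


ρ = 17.23/45.82 = 0.3760
L = ρ[1 − (K+1)ρ^K + Kρ^(K+1)] / [(1−ρ)(1−ρ^(K+1))]
Numerator: 0.3760·(1 − 4·0.053173 + 3·0.019995) = 0.318613
Denominator: (0.6240)·(0.980005) = 0.611487
L = 0.318613/0.611487 = 0.5210

Final: 0.5210


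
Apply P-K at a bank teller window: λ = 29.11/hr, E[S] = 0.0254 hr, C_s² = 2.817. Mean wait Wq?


ρ = λ·E[S] = 29.11·0.0254 = 0.7394
E[S²] = E[S]²(1+C_s²) = 0.0254²·(1+2.817) = 0.002463
Wq = λ·E[S²]/(2(1−ρ)) = 29.11·0.002463/(2·0.2606) = 0.13754 hr

Final: 0.13754 hr


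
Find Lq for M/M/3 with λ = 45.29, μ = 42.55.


a = λ/μ = 1.0644; ρ = a/3 = 0.3548
P₀ = 0.339863
Lq = P₀·a^c·ρ / (c!·(1−ρ)²) = 0.339863·1.20589·0.3548/(6·0.41629)
= 0.05822

Final: 0.05822


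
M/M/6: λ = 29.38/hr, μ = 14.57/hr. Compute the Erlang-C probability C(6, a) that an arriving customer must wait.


a = λ/μ = 2.0165; ρ = a/6 = 0.3361
P₀ = 0.132917 (from M/M/c formula)
C(c,a) = [a^c/(c!(1−ρ))]·P₀ = [67.22850/(720·0.6639)]·0.132917
= 0.14064·0.132917 = 0.018693

Final: 0.018693


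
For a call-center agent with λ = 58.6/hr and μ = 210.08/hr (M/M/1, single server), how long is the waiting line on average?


ρ = 58.6/210.08 = 0.2789
Lq = ρ²/(1−ρ) = 0.07781/0.7211 = 0.1079

Final: 0.1079


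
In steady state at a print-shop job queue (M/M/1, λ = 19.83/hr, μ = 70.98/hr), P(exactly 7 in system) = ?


ρ = 19.83/70.98 = 0.2794
P_n = (1−ρ)·ρ^n = (1 − 0.2794)·0.2794^7 = 0.7206·0.0001328 = 0.00009572

Final: 0.00009572


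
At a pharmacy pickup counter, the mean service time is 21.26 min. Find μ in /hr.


μ = 1/(service time) in consistent units.
1 hour = 60 min, so μ = 60/21.26 = 2.8222 per hour

Final: 2.8222 /hr


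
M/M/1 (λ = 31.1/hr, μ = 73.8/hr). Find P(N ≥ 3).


ρ = 31.1/73.8 = 0.4214
P(N ≥ n) = ρ^n = 0.4214^3 = 0.074836

Final: 0.074836


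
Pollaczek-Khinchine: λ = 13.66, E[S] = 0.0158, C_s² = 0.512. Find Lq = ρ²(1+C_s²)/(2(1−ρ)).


ρ = λ·E[S] = 13.66·0.0158 = 0.2158
Lq = ρ²(1+C_s²)/(2(1−ρ)) = 0.04658·(1+0.512)/(2·0.7842)
= 0.04658·1.5120/1.5683 = 0.04491

Final: 0.04491


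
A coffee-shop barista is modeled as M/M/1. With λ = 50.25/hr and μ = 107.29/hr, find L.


ρ = λ/μ = 50.25/107.29 = 0.4684
L = ρ/(1−ρ) = 0.4684/(1 − 0.4684) = 0.4684/0.5316 = 0.8810

Final: 0.8810


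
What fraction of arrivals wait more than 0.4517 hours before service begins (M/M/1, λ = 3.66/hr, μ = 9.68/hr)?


ρ = 3.66/9.68 = 0.3781
P(Wq > t) = ρ·e^{−(μ−λ)t} = 0.3781·e^{−2.7192}
= 0.3781·0.065925 = 0.024926

Final: 0.024926


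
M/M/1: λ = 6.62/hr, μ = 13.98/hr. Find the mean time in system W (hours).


W = 1/(μ−λ) = 1/(13.98 − 6.62) = 1/7.36 = 0.1359 hr

Final: 0.1359 hr


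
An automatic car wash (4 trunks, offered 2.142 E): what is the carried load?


B(4,2.142) = 0.110315 (Erlang-B)
Carried load = a(1 − B) = 2.142·(1 − 0.110315) = 2.142·0.889685 = 1.9057 E

Final: 1.9057 Erlangs


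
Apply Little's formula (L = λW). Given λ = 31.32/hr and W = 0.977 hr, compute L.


L = λW = 31.32·0.977 = 30.5996

Final: 30.5996


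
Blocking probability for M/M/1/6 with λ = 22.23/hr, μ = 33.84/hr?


ρ = λ/μ = 22.23/33.84 = 0.6569
P_K = (1−ρ)ρ^K/(1−ρ^(K+1)) = (0.3431·0.080363)/(1 − 0.052791)
= 0.027571/0.947209 = 0.029108

Final: 0.029108


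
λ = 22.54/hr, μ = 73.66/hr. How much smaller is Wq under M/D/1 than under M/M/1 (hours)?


ρ = 22.54/73.66 = 0.3060
Wq(M/M/1) = ρ/(μ−λ) = 0.3060/51.12 = 0.005986 hr
Wq(M/D/1) = ρ/(2(μ−λ)) = 0.002993 hr
Savings = 0.005986 − 0.002993 = 0.002993 hr

Final: 0.002993 hr


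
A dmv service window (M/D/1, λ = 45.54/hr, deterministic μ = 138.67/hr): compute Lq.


ρ = 45.54/138.67 = 0.3284
M/D/1: Lq = ρ²/(2(1−ρ)) = 0.1079/(2·0.6716) = 0.08029

Final: 0.08029


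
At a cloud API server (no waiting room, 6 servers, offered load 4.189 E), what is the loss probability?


B(c,a) = (a^c/c!) / Σ_{k=0}^{c} a^k/k!
a^6/6! = 7.504637
Σ terms (k=0..6): 1.00000 + 4.18900 + 8.77386 + 12.25123 + 12.83010 + 10.74906 + 7.50464 = 57.297897
B = 7.504637/57.297897 = 0.130976

Final: 0.130976


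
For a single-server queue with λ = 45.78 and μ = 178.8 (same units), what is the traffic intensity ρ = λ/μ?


ρ = λ/μ = 45.78/178.8 = 0.2560

Final: 0.2560


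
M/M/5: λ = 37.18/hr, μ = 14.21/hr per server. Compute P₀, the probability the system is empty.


a = λ/μ = 37.18/14.21 = 2.6165; ρ = a/c = 0.5233
Σ_{k=0}^{4} a^k/k! (terms k=0..4) = 1.00000 + 2.61647 + 3.42295 + 2.98535 + 1.95277 = 11.97753
Tail: a^5/(5!(1−ρ)) = 122.62430/(120·0.4767) = 2.14360
P₀ = 1/(11.97753 + 2.14360) = 1/14.12113 = 0.070816

Final: 0.070816


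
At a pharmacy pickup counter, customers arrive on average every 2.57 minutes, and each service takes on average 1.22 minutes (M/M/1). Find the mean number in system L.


λ = 60/2.57 = 23.3463 /hr
μ = 60/1.22 = 49.1803 /hr
ρ = λ/μ = 23.3463/49.1803 = 0.4747
L = ρ/(1−ρ) = 0.4747/0.5253 = 0.9037

Final: 0.9037


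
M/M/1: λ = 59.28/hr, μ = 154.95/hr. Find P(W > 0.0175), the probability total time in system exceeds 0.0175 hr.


W ~ Exponential(μ−λ) for M/M/1.
μ − λ = 154.95 − 59.28 = 95.6700
P(W > t) = e^{−(μ−λ)t} = e^{−1.6742} = 0.187453

Final: 0.187453


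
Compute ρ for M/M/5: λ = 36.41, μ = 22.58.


ρ = λ/(cμ) = 36.41/(5·22.58) = 36.41/112.90 = 0.3225

Final: 0.3225


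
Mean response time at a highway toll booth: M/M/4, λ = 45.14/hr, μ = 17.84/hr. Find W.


a = 2.5303; ρ = 0.6326; P₀ = 0.071026
Lq = P₀·a^c·ρ/(c!(1−ρ)²) = 0.56836
Wq = Lq/λ = 0.56836/45.14 = 0.01259 hr
W = Wq + 1/μ = 0.01259 + 0.05605 = 0.06864 hr

Final: 0.06864 hr


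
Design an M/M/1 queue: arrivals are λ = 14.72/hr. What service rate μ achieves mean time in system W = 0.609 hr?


W = 1/(μ−λ) ⇒ μ − λ = 1/W = 1/0.609 = 1.6420
μ = λ + 1/W = 14.72 + 1.6420 = 16.3620 per hr

Final: 16.3620 /hr


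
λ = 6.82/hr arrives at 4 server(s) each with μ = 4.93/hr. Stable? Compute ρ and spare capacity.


Total capacity cμ = 4·4.93 = 19.72/hr
ρ = λ/(cμ) = 6.82/19.72 = 0.3458
Stable ⇔ ρ < 1: YES
Spare capacity = cμ − λ = 19.72 − 6.82 = 12.90/hr

Final: ρ = 0.3458; stable; margin = 12.90/hr


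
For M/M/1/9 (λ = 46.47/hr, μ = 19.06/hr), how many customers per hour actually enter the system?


ρ = 2.4381; P_K = (1−ρ)ρ^9/(1−ρ^10) = 0.589922
λ_eff = λ(1 − P_K) = 46.47·(1 − 0.589922) = 46.47·0.410078 = 19.0563 /hr

Final: 19.0563 /hr


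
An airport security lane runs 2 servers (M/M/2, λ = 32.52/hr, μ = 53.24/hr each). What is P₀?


a = λ/μ = 32.52/53.24 = 0.6108; ρ = a/c = 0.3054
Σ_{k=0}^{1} a^k/k! (terms k=0..1) = 1.00000 + 0.61082 = 1.61082
Tail: a^2/(2!(1−ρ)) = 0.37310/(2·0.6946) = 0.26858
P₀ = 1/(1.61082 + 0.26858) = 1/1.87939 = 0.532086

Final: 0.532086


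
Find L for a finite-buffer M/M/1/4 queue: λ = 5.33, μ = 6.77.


ρ = 5.33/6.77 = 0.7873
L = ρ[1 − (K+1)ρ^K + Kρ^(K+1)] / [(1−ρ)(1−ρ^(K+1))]
Numerator: 0.7873·(1 − 5·0.384197 + 4·0.302477) = 0.227468
Denominator: (0.2127)·(0.697523) = 0.148365
L = 0.227468/0.148365 = 1.5332

Final: 1.5332


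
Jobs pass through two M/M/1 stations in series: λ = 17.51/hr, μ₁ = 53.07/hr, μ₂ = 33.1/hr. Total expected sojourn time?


Each node sees arrival rate λ = 17.51/hr (tandem ⇒ throughput preserved).
W₁ = 1/(μ₁−λ) = 1/(53.07−17.51) = 0.02812 hr
W₂ = 1/(μ₂−λ) = 1/(33.1−17.51) = 0.06414 hr
W_total = W₁ + W₂ = 0.02812 + 0.06414 = 0.09227 hr

Final: 0.09227 hr


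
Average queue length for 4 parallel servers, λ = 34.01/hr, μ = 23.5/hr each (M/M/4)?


a = λ/μ = 1.4472; ρ = a/4 = 0.3618
P₀ = 0.233313
Lq = P₀·a^c·ρ / (c!·(1−ρ)²) = 0.233313·4.38687·0.3618/(24·0.40729)
= 0.03788

Final: 0.03788


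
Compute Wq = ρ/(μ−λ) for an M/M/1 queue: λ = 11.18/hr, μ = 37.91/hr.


ρ = 11.18/37.91 = 0.2949
Wq = ρ/(μ−λ) = 0.2949/(37.91 − 11.18) = 0.2949/26.73 = 0.01103 hr

Final: 0.01103 hr


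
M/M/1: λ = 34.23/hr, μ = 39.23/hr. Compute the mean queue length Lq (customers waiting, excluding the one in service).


ρ = 34.23/39.23 = 0.8725
Lq = ρ²/(1−ρ) = 0.7613/0.1275 = 5.9735

Final: 5.9735


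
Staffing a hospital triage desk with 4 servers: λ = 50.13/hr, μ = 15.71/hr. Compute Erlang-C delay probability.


a = λ/μ = 3.1910; ρ = a/4 = 0.7977
P₀ = 0.027735 (from M/M/c formula)
C(c,a) = [a^c/(c!(1−ρ))]·P₀ = [103.67787/(24·0.2023)]·0.027735
= 21.35824·0.027735 = 0.592371

Final: 0.592371


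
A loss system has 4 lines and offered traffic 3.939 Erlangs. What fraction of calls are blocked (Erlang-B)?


B(c,a) = (a^c/c!) / Σ_{k=0}^{c} a^k/k!
a^4/4! = 10.030733
Σ terms (k=0..4): 1.00000 + 3.93900 + 7.75786 + 10.18607 + 10.03073 = 32.913665
B = 10.030733/32.913665 = 0.304759

Final: 0.304759


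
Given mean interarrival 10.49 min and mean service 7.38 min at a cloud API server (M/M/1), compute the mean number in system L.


λ = 60/10.49 = 5.7197 /hr
μ = 60/7.38 = 8.1301 /hr
ρ = λ/μ = 5.7197/8.1301 = 0.7035
L = ρ/(1−ρ) = 0.7035/0.2965 = 2.3730

Final: 2.3730


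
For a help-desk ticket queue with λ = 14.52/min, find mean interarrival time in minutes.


Mean interarrival time = 1/λ = 1/14.52 minute = 0.06887 minute
In minutes: 0.06887 × 1 = 0.06887 min

Final: 0.06887 min


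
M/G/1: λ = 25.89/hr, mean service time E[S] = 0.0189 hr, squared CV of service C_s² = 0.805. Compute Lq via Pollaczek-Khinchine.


ρ = λ·E[S] = 25.89·0.0189 = 0.4893
Lq = ρ²(1+C_s²)/(2(1−ρ)) = 0.2394·(1+0.805)/(2·0.5107)
= 0.2394·1.8050/1.0214 = 0.42314

Final: 0.42314


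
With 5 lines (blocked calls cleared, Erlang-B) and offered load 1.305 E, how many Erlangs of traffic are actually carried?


B(5,1.305) = 0.008572 (Erlang-B)
Carried load = a(1 − B) = 1.305·(1 − 0.008572) = 1.305·0.991428 = 1.2938 E

Final: 1.2938 Erlangs


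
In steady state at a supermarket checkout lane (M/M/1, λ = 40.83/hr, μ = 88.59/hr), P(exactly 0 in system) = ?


ρ = 40.83/88.59 = 0.4609
P_n = (1−ρ)·ρ^n = (1 − 0.4609)·0.4609^0 = 0.5391·1.000000 = 0.539113

Final: 0.539113


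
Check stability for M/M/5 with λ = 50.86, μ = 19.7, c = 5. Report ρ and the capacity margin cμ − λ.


Total capacity cμ = 5·19.7 = 98.50/hr
ρ = λ/(cμ) = 50.86/98.50 = 0.5163
Stable ⇔ ρ < 1: YES
Spare capacity = cμ − λ = 98.50 − 50.86 = 47.64/hr

Final: ρ = 0.5163; stable; margin = 47.64/hr


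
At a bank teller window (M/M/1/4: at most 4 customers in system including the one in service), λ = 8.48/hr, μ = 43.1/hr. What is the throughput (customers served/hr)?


ρ = 0.1968; P_K = (1−ρ)ρ^4/(1−ρ^5) = 0.001204
λ_eff = λ(1 − P_K) = 8.48·(1 − 0.001204) = 8.48·0.998796 = 8.4698 /hr

Final: 8.4698 /hr


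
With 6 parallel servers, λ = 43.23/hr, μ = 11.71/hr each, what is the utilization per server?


ρ = λ/(cμ) = 43.23/(6·11.71) = 43.23/70.26 = 0.6153

Final: 0.6153


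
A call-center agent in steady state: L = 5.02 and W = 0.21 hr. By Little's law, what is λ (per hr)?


λ = L/W = 5.02/0.21 = 23.9048 /hr

Final: 23.9048 /hr


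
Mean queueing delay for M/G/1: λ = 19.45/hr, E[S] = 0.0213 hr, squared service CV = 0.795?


ρ = λ·E[S] = 19.45·0.0213 = 0.4143
E[S²] = E[S]²(1+C_s²) = 0.0213²·(1+0.795) = 0.0008144
Wq = λ·E[S²]/(2(1−ρ)) = 19.45·0.0008144/(2·0.5857) = 0.01352 hr

Final: 0.01352 hr


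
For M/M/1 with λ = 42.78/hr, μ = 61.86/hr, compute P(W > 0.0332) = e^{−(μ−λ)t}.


W ~ Exponential(μ−λ) for M/M/1.
μ − λ = 61.86 − 42.78 = 19.0800
P(W > t) = e^{−(μ−λ)t} = e^{−0.6335} = 0.530754

Final: 0.530754


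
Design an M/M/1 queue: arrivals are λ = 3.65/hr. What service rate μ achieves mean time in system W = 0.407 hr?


W = 1/(μ−λ) ⇒ μ − λ = 1/W = 1/0.407 = 2.4570
μ = λ + 1/W = 3.65 + 2.4570 = 6.1070 per hr

Final: 6.1070 /hr


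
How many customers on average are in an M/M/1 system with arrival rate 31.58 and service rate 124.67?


ρ = λ/μ = 31.58/124.67 = 0.2533
L = ρ/(1−ρ) = 0.2533/(1 − 0.2533) = 0.2533/0.7467 = 0.3392

Final: 0.3392


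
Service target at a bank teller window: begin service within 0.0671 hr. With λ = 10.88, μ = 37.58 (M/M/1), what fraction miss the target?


ρ = 10.88/37.58 = 0.2895
P(Wq > t) = ρ·e^{−(μ−λ)t} = 0.2895·e^{−1.7916}
= 0.2895·0.166698 = 0.048262

Final: 0.048262


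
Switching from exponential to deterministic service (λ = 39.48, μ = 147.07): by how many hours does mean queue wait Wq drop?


ρ = 39.48/147.07 = 0.2684
Wq(M/M/1) = ρ/(μ−λ) = 0.2684/107.59 = 0.002495 hr
Wq(M/D/1) = ρ/(2(μ−λ)) = 0.001248 hr
Savings = 0.002495 − 0.001248 = 0.001248 hr

Final: 0.001248 hr


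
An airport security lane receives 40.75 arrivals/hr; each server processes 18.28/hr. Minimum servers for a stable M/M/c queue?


Stability requires cμ > λ ⇔ c > λ/μ.
λ/μ = 40.75/18.28 = 2.2292
Minimum integer c = ⌊2.2292⌋ + 1 = 3
Check: 3·18.28 = 54.84 > 40.75, while 2·18.28 = 36.56 ≤ 40.75

Final: 3 servers


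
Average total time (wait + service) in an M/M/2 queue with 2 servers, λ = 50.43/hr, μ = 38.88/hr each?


a = 1.2971; ρ = 0.6485; P₀ = 0.213199
Lq = P₀·a^c·ρ/(c!(1−ρ)²) = 0.94156
Wq = Lq/λ = 0.94156/50.43 = 0.01867 hr
W = Wq + 1/μ = 0.01867 + 0.02572 = 0.04439 hr

Final: 0.04439 hr


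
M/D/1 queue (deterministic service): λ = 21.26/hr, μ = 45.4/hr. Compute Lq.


ρ = 21.26/45.4 = 0.4683
M/D/1: Lq = ρ²/(2(1−ρ)) = 0.2193/(2·0.5317) = 0.20621

Final: 0.20621


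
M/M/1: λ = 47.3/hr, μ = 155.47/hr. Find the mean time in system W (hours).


W = 1/(μ−λ) = 1/(155.47 − 47.3) = 1/108.17 = 0.009245 hr

Final: 0.009245 hr


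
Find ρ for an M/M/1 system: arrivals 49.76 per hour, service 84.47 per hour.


ρ = λ/μ = 49.76/84.47 = 0.5891

Final: 0.5891


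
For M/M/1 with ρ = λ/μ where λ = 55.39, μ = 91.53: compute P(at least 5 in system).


ρ = 55.39/91.53 = 0.6052
P(N ≥ n) = ρ^n = 0.6052^5 = 0.081160

Final: 0.081160


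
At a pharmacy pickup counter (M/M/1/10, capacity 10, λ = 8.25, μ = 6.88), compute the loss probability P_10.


ρ = λ/μ = 8.25/6.88 = 1.1991
P_K = (1−ρ)ρ^K/(1−ρ^(K+1)) = (-0.1991·6.146885)/(1 − 7.370902)
= -1.224016/-6.370902 = 0.192126

Final: 0.192126


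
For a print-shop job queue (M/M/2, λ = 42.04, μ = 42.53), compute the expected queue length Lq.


a = λ/μ = 0.9885; ρ = a/2 = 0.4942
P₀ = 0.338474
Lq = P₀·a^c·ρ / (c!·(1−ρ)²) = 0.338474·0.97709·0.4942/(2·0.25579)
= 0.31950

Final: 0.31950


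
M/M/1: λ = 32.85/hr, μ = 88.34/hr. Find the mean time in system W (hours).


W = 1/(μ−λ) = 1/(88.34 − 32.85) = 1/55.49 = 0.01802 hr

Final: 0.01802 hr


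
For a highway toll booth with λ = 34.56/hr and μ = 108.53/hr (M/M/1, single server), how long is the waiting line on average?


ρ = 34.56/108.53 = 0.3184
Lq = ρ²/(1−ρ) = 0.1014/0.6816 = 0.1488

Final: 0.1488


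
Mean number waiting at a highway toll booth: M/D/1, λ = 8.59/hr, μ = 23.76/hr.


ρ = 8.59/23.76 = 0.3615
M/D/1: Lq = ρ²/(2(1−ρ)) = 0.1307/(2·0.6385) = 0.10236

Final: 0.10236


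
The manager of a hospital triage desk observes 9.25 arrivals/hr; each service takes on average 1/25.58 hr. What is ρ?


ρ = λ/μ = 9.25/25.58 = 0.3616

Final: 0.3616


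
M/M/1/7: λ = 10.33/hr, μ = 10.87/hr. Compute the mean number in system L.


ρ = 10.33/10.87 = 0.9503
L = ρ[1 − (K+1)ρ^K + Kρ^(K+1)] / [(1−ρ)(1−ρ^(K+1))]
Numerator: 0.9503·(1 − 8·0.699996 + 7·0.665221) = 0.053772
Denominator: (0.04968)·(0.334779) = 0.016631
L = 0.053772/0.016631 = 3.2332

Final: 3.2332


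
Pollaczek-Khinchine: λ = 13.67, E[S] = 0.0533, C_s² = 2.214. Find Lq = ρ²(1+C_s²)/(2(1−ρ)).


ρ = λ·E[S] = 13.67·0.0533 = 0.7286
Lq = ρ²(1+C_s²)/(2(1−ρ)) = 0.5309·(1+2.214)/(2·0.2714)
= 0.5309·3.2140/0.5428 = 3.14351

Final: 3.14351


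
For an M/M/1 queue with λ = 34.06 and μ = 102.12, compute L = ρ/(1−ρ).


ρ = λ/μ = 34.06/102.12 = 0.3335
L = ρ/(1−ρ) = 0.3335/(1 − 0.3335) = 0.3335/0.6665 = 0.5004

Final: 0.5004


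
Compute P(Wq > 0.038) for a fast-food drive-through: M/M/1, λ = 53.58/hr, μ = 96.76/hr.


ρ = 53.58/96.76 = 0.5537
P(Wq > t) = ρ·e^{−(μ−λ)t} = 0.5537·e^{−1.6408}
= 0.5537·0.193817 = 0.107325

Final: 0.107325


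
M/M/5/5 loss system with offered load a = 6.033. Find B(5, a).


B(c,a) = (a^c/c!) / Σ_{k=0}^{c} a^k/k!
a^5/5! = 66.601710
Σ terms (k=0..5): 1.00000 + 6.03300 + 18.19854 + 36.59727 + 55.19784 + 66.60171 = 183.628365
B = 66.601710/183.628365 = 0.362698

Final: 0.362698


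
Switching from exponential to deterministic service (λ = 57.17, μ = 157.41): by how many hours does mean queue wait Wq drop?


ρ = 57.17/157.41 = 0.3632
Wq(M/M/1) = ρ/(μ−λ) = 0.3632/100.24 = 0.003623 hr
Wq(M/D/1) = ρ/(2(μ−λ)) = 0.001812 hr
Savings = 0.003623 − 0.001812 = 0.001812 hr

Final: 0.001812 hr


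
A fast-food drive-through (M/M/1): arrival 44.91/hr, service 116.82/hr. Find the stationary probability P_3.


ρ = 44.91/116.82 = 0.3844
P_n = (1−ρ)·ρ^n = (1 − 0.3844)·0.3844^3 = 0.6156·0.056817 = 0.034974

Final: 0.034974


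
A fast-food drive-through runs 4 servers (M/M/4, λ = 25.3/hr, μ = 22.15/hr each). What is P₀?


a = λ/μ = 25.3/22.15 = 1.1422; ρ = a/c = 0.2856
Σ_{k=0}^{3} a^k/k! (terms k=0..3) = 1.00000 + 1.14221 + 0.65232 + 0.24836 = 3.04290
Tail: a^4/(4!(1−ρ)) = 1.70211/(24·0.7144) = 0.09927
P₀ = 1/(3.04290 + 0.09927) = 1/3.14217 = 0.318252

Final: 0.318252


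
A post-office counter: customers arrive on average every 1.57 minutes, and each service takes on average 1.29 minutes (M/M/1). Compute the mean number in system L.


λ = 60/1.57 = 38.2166 /hr
μ = 60/1.29 = 46.5116 /hr
ρ = λ/μ = 38.2166/46.5116 = 0.8217
L = ρ/(1−ρ) = 0.8217/0.1783 = 4.6071

Final: 4.6071


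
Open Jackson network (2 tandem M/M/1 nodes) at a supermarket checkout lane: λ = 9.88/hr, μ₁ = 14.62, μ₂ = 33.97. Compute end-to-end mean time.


Each node sees arrival rate λ = 9.88/hr (tandem ⇒ throughput preserved).
W₁ = 1/(μ₁−λ) = 1/(14.62−9.88) = 0.21097 hr
W₂ = 1/(μ₂−λ) = 1/(33.97−9.88) = 0.04151 hr
W_total = W₁ + W₂ = 0.21097 + 0.04151 = 0.25248 hr

Final: 0.25248 hr


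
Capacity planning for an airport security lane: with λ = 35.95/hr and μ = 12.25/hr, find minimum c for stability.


Stability requires cμ > λ ⇔ c > λ/μ.
λ/μ = 35.95/12.25 = 2.9347
Minimum integer c = ⌊2.9347⌋ + 1 = 3
Check: 3·12.25 = 36.75 > 35.95, while 2·12.25 = 24.50 ≤ 35.95

Final: 3 servers


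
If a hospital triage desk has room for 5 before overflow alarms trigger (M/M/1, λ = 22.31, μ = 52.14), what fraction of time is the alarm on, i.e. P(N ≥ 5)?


ρ = 22.31/52.14 = 0.4279
P(N ≥ n) = ρ^n = 0.4279^5 = 0.014343

Final: 0.014343


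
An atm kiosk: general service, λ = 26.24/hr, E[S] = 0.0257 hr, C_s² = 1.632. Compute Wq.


ρ = λ·E[S] = 26.24·0.0257 = 0.6744
E[S²] = E[S]²(1+C_s²) = 0.0257²·(1+1.632) = 0.001738
Wq = λ·E[S²]/(2(1−ρ)) = 26.24·0.001738/(2·0.3256) = 0.07004 hr

Final: 0.07004 hr


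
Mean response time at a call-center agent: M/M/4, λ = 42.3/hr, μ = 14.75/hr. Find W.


a = 2.8678; ρ = 0.7169; P₀ = 0.045730
Lq = P₀·a^c·ρ/(c!(1−ρ)²) = 1.15330
Wq = Lq/λ = 1.15330/42.3 = 0.02726 hr
W = Wq + 1/μ = 0.02726 + 0.06780 = 0.09506 hr

Final: 0.09506 hr


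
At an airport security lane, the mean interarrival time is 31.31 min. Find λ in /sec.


λ = 1/(interarrival time) in consistent units.
1 second = 0.0166667 min, so λ = 0.0166667/31.31 = 0.0005323 per second

Final: 0.0005323 /sec


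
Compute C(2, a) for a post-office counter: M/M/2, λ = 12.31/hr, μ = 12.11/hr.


a = λ/μ = 1.0165; ρ = a/2 = 0.5083
P₀ = 0.326033 (from M/M/c formula)
C(c,a) = [a^c/(c!(1−ρ))]·P₀ = [1.03330/(2·0.4917)]·0.326033
= 1.05066·0.326033 = 0.342549

Final: 0.342549


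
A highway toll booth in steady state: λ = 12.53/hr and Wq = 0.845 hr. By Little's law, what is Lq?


Lq = λWq = 12.53·0.845 = 10.5878

Final: 10.5878


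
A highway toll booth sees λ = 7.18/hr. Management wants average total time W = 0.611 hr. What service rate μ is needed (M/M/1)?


W = 1/(μ−λ) ⇒ μ − λ = 1/W = 1/0.611 = 1.6367
μ = λ + 1/W = 7.18 + 1.6367 = 8.8167 per hr

Final: 8.8167 /hr


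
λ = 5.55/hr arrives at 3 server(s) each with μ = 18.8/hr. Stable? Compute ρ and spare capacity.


Total capacity cμ = 3·18.8 = 56.40/hr
ρ = λ/(cμ) = 5.55/56.40 = 0.09840
Stable ⇔ ρ < 1: YES
Spare capacity = cμ − λ = 56.40 − 5.55 = 50.85/hr

Final: ρ = 0.09840; stable; margin = 50.85/hr


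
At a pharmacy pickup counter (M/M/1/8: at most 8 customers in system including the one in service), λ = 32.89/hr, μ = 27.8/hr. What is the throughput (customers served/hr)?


ρ = 1.1831; P_K = (1−ρ)ρ^8/(1−ρ^9) = 0.198460
λ_eff = λ(1 − P_K) = 32.89·(1 − 0.198460) = 32.89·0.801540 = 26.3626 /hr

Final: 26.3626 /hr


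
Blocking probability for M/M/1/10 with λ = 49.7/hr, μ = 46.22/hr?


ρ = λ/μ = 49.7/46.22 = 1.0753
P_K = (1−ρ)ρ^K/(1−ρ^(K+1)) = (-0.07529·2.066638)/(1 − 2.222240)
= -0.155601/-1.222240 = 0.127308

Final: 0.127308


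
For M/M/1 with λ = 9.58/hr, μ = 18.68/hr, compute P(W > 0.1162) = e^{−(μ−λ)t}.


W ~ Exponential(μ−λ) for M/M/1.
μ − λ = 18.68 − 9.58 = 9.1000
P(W > t) = e^{−(μ−λ)t} = e^{−1.0574} = 0.347351

Final: 0.347351


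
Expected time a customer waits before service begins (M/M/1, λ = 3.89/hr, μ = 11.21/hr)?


ρ = 3.89/11.21 = 0.3470
Wq = ρ/(μ−λ) = 0.3470/(11.21 − 3.89) = 0.3470/7.32 = 0.04741 hr

Final: 0.04741 hr


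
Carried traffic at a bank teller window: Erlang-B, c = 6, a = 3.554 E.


B(6,3.554) = 0.086057 (Erlang-B)
Carried load = a(1 − B) = 3.554·(1 − 0.086057) = 3.554·0.913943 = 3.2482 E

Final: 3.2482 Erlangs


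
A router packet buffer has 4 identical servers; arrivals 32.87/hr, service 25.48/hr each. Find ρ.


ρ = λ/(cμ) = 32.87/(4·25.48) = 32.87/101.92 = 0.3225

Final: 0.3225


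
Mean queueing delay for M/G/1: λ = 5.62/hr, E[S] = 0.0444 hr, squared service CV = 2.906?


ρ = λ·E[S] = 5.62·0.0444 = 0.2495
E[S²] = E[S]²(1+C_s²) = 0.0444²·(1+2.906) = 0.007700
Wq = λ·E[S²]/(2(1−ρ)) = 5.62·0.007700/(2·0.7505) = 0.02883 hr

Final: 0.02883 hr


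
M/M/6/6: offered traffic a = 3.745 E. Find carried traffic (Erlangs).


B(6,3.745) = 0.099065 (Erlang-B)
Carried load = a(1 − B) = 3.745·(1 − 0.099065) = 3.745·0.900935 = 3.3740 E

Final: 3.3740 Erlangs


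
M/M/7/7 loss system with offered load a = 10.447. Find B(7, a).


B(c,a) = (a^c/c!) / Σ_{k=0}^{c} a^k/k!
a^7/7! = 2694.701267
Σ terms (k=0..7): 1.00000 + 10.44700 + 54.56990 + 190.03060 + 496.31241 + 1036.99516 + 1805.58140 + 2694.70127 = 6289.637735
B = 2694.701267/6289.637735 = 0.428435

Final: 0.428435


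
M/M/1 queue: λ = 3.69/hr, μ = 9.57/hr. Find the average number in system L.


ρ = λ/μ = 3.69/9.57 = 0.3856
L = ρ/(1−ρ) = 0.3856/(1 − 0.3856) = 0.3856/0.6144 = 0.6276

Final: 0.6276


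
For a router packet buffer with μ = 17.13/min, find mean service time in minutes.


Mean service time = 1/μ = 1/17.13 minute = 0.05838 minute
In minutes: 0.05838 × 1 = 0.05838 min

Final: 0.05838 min


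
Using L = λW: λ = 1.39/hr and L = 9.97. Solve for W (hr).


W = L/λ = 9.97/1.39 = 7.1727 hr

Final: 7.1727 hr


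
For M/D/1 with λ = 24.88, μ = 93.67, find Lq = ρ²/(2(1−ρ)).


ρ = 24.88/93.67 = 0.2656
M/D/1: Lq = ρ²/(2(1−ρ)) = 0.07055/(2·0.7344) = 0.04803

Final: 0.04803


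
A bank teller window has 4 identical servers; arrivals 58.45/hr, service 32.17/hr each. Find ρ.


ρ = λ/(cμ) = 58.45/(4·32.17) = 58.45/128.68 = 0.4542

Final: 0.4542


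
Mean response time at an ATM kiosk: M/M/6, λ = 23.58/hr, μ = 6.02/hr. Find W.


a = 3.9169; ρ = 0.6528; P₀ = 0.018334
Lq = P₀·a^c·ρ/(c!(1−ρ)²) = 0.49809
Wq = Lq/λ = 0.49809/23.58 = 0.02112 hr
W = Wq + 1/μ = 0.02112 + 0.16611 = 0.18724 hr

Final: 0.18724 hr


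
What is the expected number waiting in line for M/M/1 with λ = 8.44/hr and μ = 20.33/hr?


ρ = 8.44/20.33 = 0.4152
Lq = ρ²/(1−ρ) = 0.1723/0.5848 = 0.2947

Final: 0.2947


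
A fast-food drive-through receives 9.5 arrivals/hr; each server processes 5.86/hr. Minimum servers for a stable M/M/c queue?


Stability requires cμ > λ ⇔ c > λ/μ.
λ/μ = 9.5/5.86 = 1.6212
Minimum integer c = ⌊1.6212⌋ + 1 = 2
Check: 2·5.86 = 11.72 > 9.5, while 1·5.86 = 5.86 ≤ 9.5

Final: 2 servers


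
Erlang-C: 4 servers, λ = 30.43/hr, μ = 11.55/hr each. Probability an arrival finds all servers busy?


a = λ/μ = 2.6346; ρ = a/4 = 0.6587
P₀ = 0.062365 (from M/M/c formula)
C(c,a) = [a^c/(c!(1−ρ))]·P₀ = [48.18145/(24·0.3413)]·0.062365
= 5.88138·0.062365 = 0.366793

Final: 0.366793


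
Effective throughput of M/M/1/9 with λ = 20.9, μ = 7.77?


ρ = 2.6898; P_K = (1−ρ)ρ^9/(1−ρ^10) = 0.628261
λ_eff = λ(1 − P_K) = 20.9·(1 − 0.628261) = 20.9·0.371739 = 7.7693 /hr

Final: 7.7693 /hr


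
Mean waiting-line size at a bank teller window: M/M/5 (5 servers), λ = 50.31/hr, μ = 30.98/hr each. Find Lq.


a = λ/μ = 1.6240; ρ = a/5 = 0.3248
P₀ = 0.196636
Lq = P₀·a^c·ρ / (c!·(1−ρ)²) = 0.196636·11.29444·0.3248/(120·0.45591)
= 0.01318

Final: 0.01318


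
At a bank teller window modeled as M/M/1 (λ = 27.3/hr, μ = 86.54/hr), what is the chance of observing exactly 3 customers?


ρ = 27.3/86.54 = 0.3155
P_n = (1−ρ)·ρ^n = (1 − 0.3155)·0.3155^3 = 0.6845·0.031393 = 0.021490

Final: 0.021490


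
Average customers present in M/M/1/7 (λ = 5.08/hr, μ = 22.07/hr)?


ρ = 5.08/22.07 = 0.2302
L = ρ[1 − (K+1)ρ^K + Kρ^(K+1)] / [(1−ρ)(1−ρ^(K+1))]
Numerator: 0.2302·(1 − 8·0.00003423 + 7·0.000007879) = 0.230126
Denominator: (0.7698)·(0.999992) = 0.769817
L = 0.230126/0.769817 = 0.2989

Final: 0.2989


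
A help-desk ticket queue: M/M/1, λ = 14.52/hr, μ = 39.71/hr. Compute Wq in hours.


ρ = 14.52/39.71 = 0.3657
Wq = ρ/(μ−λ) = 0.3657/(39.71 − 14.52) = 0.3657/25.19 = 0.01452 hr

Final: 0.01452 hr


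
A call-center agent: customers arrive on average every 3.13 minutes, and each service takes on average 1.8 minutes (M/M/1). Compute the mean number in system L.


λ = 60/3.13 = 19.1693 /hr
μ = 60/1.8 = 33.3333 /hr
ρ = λ/μ = 19.1693/33.3333 = 0.5751
L = ρ/(1−ρ) = 0.5751/0.4249 = 1.3534

Final: 1.3534


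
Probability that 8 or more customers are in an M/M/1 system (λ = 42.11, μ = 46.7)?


ρ = 42.11/46.7 = 0.9017
P(N ≥ n) = ρ^n = 0.9017^8 = 0.437066

Final: 0.437066


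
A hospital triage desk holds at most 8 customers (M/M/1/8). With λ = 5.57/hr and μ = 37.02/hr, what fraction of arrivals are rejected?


ρ = λ/μ = 5.57/37.02 = 0.1505
P_K = (1−ρ)ρ^K/(1−ρ^(K+1)) = (0.8495·0.0000002626)/(1 − 0.00000003952)
= 0.0000002231/1.000000 = 0.0000002231

Final: 0.0000002231


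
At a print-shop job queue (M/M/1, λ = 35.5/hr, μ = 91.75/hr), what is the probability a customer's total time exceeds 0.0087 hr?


W ~ Exponential(μ−λ) for M/M/1.
μ − λ = 91.75 − 35.5 = 56.2500
P(W > t) = e^{−(μ−λ)t} = e^{−0.4894} = 0.613009

Final: 0.613009


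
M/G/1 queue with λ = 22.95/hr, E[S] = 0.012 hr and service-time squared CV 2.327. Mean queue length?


ρ = λ·E[S] = 22.95·0.012 = 0.2754
Lq = ρ²(1+C_s²)/(2(1−ρ)) = 0.07585·(1+2.327)/(2·0.7246)
= 0.07585·3.3270/1.4492 = 0.17412

Final: 0.17412


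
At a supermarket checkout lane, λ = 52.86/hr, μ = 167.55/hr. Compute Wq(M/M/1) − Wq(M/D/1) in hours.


ρ = 52.86/167.55 = 0.3155
Wq(M/M/1) = ρ/(μ−λ) = 0.3155/114.69 = 0.002751 hr
Wq(M/D/1) = ρ/(2(μ−λ)) = 0.001375 hr
Savings = 0.002751 − 0.001375 = 0.001375 hr

Final: 0.001375 hr


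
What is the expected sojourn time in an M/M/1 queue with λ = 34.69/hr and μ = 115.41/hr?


W = 1/(μ−λ) = 1/(115.41 − 34.69) = 1/80.72 = 0.01239 hr

Final: 0.01239 hr


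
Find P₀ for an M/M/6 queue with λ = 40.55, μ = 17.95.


a = λ/μ = 40.55/17.95 = 2.2591; ρ = a/c = 0.3765
Σ_{k=0}^{5} a^k/k! (terms k=0..5) = 1.00000 + 2.25905 + 2.55166 + 1.92145 + 1.08516 + 0.49029 = 9.30761
Tail: a^6/(6!(1−ρ)) = 132.91024/(720·0.6235) = 0.29607
P₀ = 1/(9.30761 + 0.29607) = 1/9.60368 = 0.104127

Final: 0.104127


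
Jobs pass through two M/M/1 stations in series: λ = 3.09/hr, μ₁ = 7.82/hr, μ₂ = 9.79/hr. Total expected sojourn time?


Each node sees arrival rate λ = 3.09/hr (tandem ⇒ throughput preserved).
W₁ = 1/(μ₁−λ) = 1/(7.82−3.09) = 0.21142 hr
W₂ = 1/(μ₂−λ) = 1/(9.79−3.09) = 0.14925 hr
W_total = W₁ + W₂ = 0.21142 + 0.14925 = 0.36067 hr

Final: 0.36067 hr


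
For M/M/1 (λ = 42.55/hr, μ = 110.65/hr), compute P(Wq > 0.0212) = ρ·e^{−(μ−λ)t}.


ρ = 42.55/110.65 = 0.3845
P(Wq > t) = ρ·e^{−(μ−λ)t} = 0.3845·e^{−1.4437}
= 0.3845·0.236048 = 0.090771

Final: 0.090771


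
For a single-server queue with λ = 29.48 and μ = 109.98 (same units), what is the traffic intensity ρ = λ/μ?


ρ = λ/μ = 29.48/109.98 = 0.2680

Final: 0.2680


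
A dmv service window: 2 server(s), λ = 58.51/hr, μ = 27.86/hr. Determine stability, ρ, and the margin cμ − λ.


Total capacity cμ = 2·27.86 = 55.72/hr
ρ = λ/(cμ) = 58.51/55.72 = 1.0501
Stable ⇔ ρ < 1: NO
Spare capacity = cμ − λ = 55.72 − 58.51 = -2.79/hr

Final: ρ = 1.0501; unstable; margin = -2.79/hr


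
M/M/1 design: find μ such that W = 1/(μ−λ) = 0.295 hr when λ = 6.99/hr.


W = 1/(μ−λ) ⇒ μ − λ = 1/W = 1/0.295 = 3.3898
μ = λ + 1/W = 6.99 + 3.3898 = 10.3798 per hr

Final: 10.3798 /hr


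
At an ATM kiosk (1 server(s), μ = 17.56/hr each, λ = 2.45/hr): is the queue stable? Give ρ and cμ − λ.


Total capacity cμ = 1·17.56 = 17.56/hr
ρ = λ/(cμ) = 2.45/17.56 = 0.1395
Stable ⇔ ρ < 1: YES
Spare capacity = cμ − λ = 17.56 − 2.45 = 15.11/hr

Final: ρ = 0.1395; stable; margin = 15.11/hr


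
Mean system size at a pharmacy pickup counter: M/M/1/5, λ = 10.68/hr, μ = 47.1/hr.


ρ = 10.68/47.1 = 0.2268
L = ρ[1 − (K+1)ρ^K + Kρ^(K+1)] / [(1−ρ)(1−ρ^(K+1))]
Numerator: 0.2268·(1 − 6·0.0005994 + 5·0.0001359) = 0.226090
Denominator: (0.7732)·(0.999864) = 0.773143
L = 0.226090/0.773143 = 0.2924

Final: 0.2924


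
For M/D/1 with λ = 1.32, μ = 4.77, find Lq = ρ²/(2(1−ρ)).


ρ = 1.32/4.77 = 0.2767
M/D/1: Lq = ρ²/(2(1−ρ)) = 0.07658/(2·0.7233) = 0.05294

Final: 0.05294


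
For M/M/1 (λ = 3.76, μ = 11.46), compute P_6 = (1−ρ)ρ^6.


ρ = 3.76/11.46 = 0.3281
P_n = (1−ρ)·ρ^n = (1 − 0.3281)·0.3281^6 = 0.6719·0.001247 = 0.0008382

Final: 0.0008382


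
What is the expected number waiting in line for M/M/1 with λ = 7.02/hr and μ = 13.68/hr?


ρ = 7.02/13.68 = 0.5132
Lq = ρ²/(1−ρ) = 0.2633/0.4868 = 0.5409

Final: 0.5409


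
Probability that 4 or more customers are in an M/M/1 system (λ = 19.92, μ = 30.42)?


ρ = 19.92/30.42 = 0.6548
P(N ≥ n) = ρ^n = 0.6548^4 = 0.183874

Final: 0.183874


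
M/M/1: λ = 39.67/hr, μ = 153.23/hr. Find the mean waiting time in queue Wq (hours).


ρ = 39.67/153.23 = 0.2589
Wq = ρ/(μ−λ) = 0.2589/(153.23 − 39.67) = 0.2589/113.56 = 0.002280 hr

Final: 0.002280 hr


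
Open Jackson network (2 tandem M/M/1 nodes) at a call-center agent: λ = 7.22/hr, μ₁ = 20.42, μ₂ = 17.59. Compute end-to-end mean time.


Each node sees arrival rate λ = 7.22/hr (tandem ⇒ throughput preserved).
W₁ = 1/(μ₁−λ) = 1/(20.42−7.22) = 0.07576 hr
W₂ = 1/(μ₂−λ) = 1/(17.59−7.22) = 0.09643 hr
W_total = W₁ + W₂ = 0.07576 + 0.09643 = 0.17219 hr

Final: 0.17219 hr


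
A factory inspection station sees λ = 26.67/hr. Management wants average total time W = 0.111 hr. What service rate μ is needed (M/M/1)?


W = 1/(μ−λ) ⇒ μ − λ = 1/W = 1/0.111 = 9.0090
μ = λ + 1/W = 26.67 + 9.0090 = 35.6790 per hr

Final: 35.6790 /hr


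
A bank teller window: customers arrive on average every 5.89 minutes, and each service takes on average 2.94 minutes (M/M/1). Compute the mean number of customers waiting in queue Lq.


λ = 60/5.89 = 10.1868 /hr
μ = 60/2.94 = 20.4082 /hr
ρ = λ/μ = 10.1868/20.4082 = 0.4992
Lq = ρ²/(1−ρ) = 0.2492/0.5008 = 0.4975

Final: 0.4975
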